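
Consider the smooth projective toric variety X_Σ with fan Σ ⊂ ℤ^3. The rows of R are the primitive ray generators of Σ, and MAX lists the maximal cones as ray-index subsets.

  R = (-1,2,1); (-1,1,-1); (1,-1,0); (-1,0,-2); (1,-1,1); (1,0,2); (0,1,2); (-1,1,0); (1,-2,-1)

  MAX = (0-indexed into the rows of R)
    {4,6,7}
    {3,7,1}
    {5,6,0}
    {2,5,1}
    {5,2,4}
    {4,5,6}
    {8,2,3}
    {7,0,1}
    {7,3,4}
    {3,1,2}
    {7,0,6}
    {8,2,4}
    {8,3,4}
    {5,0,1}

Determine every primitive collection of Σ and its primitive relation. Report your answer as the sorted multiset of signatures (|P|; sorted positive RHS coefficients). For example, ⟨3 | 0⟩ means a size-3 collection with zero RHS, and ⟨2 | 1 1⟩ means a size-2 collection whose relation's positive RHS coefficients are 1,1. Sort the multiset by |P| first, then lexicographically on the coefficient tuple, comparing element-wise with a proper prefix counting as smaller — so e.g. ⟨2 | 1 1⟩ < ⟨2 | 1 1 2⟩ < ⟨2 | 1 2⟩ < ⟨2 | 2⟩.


Primitive collections (16):

  {0,8}:  v_{0} + v_{8} = 0 ; sig = ⟨2 | 0⟩
  {1,4}:  v_{1} + v_{4} = 0 ; sig = ⟨2 | 0⟩
  {2,7}:  v_{2} + v_{7} = 0 ; sig = ⟨2 | 0⟩
  {3,5}:  v_{3} + v_{5} = 0 ; sig = ⟨2 | 0⟩
  {0,4}:  v_{0} + v_{4} = v_{6} ; sig = ⟨2 | 1⟩
  {1,6}:  v_{1} + v_{6} = v_{0} ; sig = ⟨2 | 1⟩
  {2,6}:  v_{2} + v_{6} = v_{5} ; sig = ⟨2 | 1⟩
  {3,6}:  v_{3} + v_{6} = v_{7} ; sig = ⟨2 | 1⟩
  {5,7}:  v_{5} + v_{7} = v_{6} ; sig = ⟨2 | 1⟩
  {6,8}:  v_{6} + v_{8} = v_{4} ; sig = ⟨2 | 1⟩
  {0,2}:  v_{0} + v_{2} = v_{1} + v_{5} ; sig = ⟨2 | 1 1⟩
  {0,3}:  v_{0} + v_{3} = v_{1} + v_{7} ; sig = ⟨2 | 1 1⟩
  {1,8}:  v_{1} + v_{8} = v_{2} + v_{3} ; sig = ⟨2 | 1 1⟩
  {5,8}:  v_{5} + v_{8} = v_{2} + v_{4} ; sig = ⟨2 | 1 1⟩
  {7,8}:  v_{7} + v_{8} = v_{3} + v_{4} ; sig = ⟨2 | 1 1⟩
  {2,3,4}:  v_{2} + v_{3} + v_{4} = v_{8} ; sig = ⟨3 | 1⟩

Signatures (|P|; sorted positive RHS coefficients), sorted:
[⟨2 | 0⟩, ⟨2 | 0⟩, ⟨2 | 0⟩, ⟨2 | 0⟩, ⟨2 | 1⟩, ⟨2 | 1⟩, ⟨2 | 1⟩, ⟨2 | 1⟩, ⟨2 | 1⟩, ⟨2 | 1⟩, ⟨2 | 1 1⟩, ⟨2 | 1 1⟩, ⟨2 | 1 1⟩, ⟨2 | 1 1⟩, ⟨2 | 1 1⟩, ⟨3 | 1⟩]


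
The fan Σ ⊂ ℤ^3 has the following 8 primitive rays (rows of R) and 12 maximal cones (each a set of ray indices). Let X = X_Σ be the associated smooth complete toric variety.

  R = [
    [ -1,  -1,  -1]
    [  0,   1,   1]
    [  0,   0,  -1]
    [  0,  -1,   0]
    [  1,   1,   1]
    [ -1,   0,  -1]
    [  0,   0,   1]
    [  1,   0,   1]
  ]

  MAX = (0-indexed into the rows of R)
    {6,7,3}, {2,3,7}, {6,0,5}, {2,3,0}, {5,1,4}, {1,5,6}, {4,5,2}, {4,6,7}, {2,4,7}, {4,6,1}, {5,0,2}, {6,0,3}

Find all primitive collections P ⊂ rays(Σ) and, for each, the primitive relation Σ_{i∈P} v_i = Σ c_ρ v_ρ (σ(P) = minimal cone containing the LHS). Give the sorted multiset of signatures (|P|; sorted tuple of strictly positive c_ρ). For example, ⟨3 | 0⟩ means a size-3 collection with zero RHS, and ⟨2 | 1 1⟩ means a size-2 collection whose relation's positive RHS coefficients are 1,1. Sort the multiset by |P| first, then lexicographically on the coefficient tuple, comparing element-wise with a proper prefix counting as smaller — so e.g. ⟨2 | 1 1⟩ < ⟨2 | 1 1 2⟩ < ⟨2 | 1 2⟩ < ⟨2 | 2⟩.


11 collections generate NE(X_Σ); each relation:

  P={0,4}:  v_{0} + v_{4} = 0  ⟹  sig = ⟨2 | 0⟩
  P={2,6}:  v_{2} + v_{6} = 0  ⟹  sig = ⟨2 | 0⟩
  P={5,7}:  v_{5} + v_{7} = 0  ⟹  sig = ⟨2 | 0⟩
  P={0,7}:  v_{0} + v_{7} = v_{3}  ⟹  sig = ⟨2 | 1⟩
  P={1,3}:  v_{1} + v_{3} = v_{6}  ⟹  sig = ⟨2 | 1⟩
  P={3,4}:  v_{3} + v_{4} = v_{7}  ⟹  sig = ⟨2 | 1⟩
  P={3,5}:  v_{3} + v_{5} = v_{0}  ⟹  sig = ⟨2 | 1⟩
  P={0,1}:  v_{0} + v_{1} = v_{5} + v_{6}  ⟹  sig = ⟨2 | 1 1⟩
  P={1,2}:  v_{1} + v_{2} = v_{4} + v_{5}  ⟹  sig = ⟨2 | 1 1⟩
  P={1,7}:  v_{1} + v_{7} = v_{4} + v_{6}  ⟹  sig = ⟨2 | 1 1⟩
  P={4,5,6}:  v_{4} + v_{5} + v_{6} = v_{1}  ⟹  sig = ⟨3 | 1⟩

Hence PRS(X_Σ) =
    |P|=2: 10 collections, coeffs (), (), (), (1), (1), (1), (1), (1,1), (1,1), (1,1)
    |P|=3: 1 collection, coeffs (1)


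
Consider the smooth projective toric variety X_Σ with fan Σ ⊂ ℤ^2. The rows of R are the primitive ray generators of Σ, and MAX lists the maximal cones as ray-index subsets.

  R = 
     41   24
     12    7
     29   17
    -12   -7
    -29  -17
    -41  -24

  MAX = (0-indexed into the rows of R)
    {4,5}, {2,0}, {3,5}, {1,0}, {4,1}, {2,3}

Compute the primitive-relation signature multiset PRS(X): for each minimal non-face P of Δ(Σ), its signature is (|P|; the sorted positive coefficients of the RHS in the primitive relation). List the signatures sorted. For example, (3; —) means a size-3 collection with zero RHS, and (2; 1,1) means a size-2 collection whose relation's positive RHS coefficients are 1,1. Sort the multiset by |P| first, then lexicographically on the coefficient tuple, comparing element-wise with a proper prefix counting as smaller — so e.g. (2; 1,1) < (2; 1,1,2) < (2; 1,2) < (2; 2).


Primitive collections (9):

  P={0,5}:  v_{0} + v_{5} = 0  ⟹  sig = (2; —)
  P={1,3}:  v_{1} + v_{3} = 0  ⟹  sig = (2; —)
  P={2,4}:  v_{2} + v_{4} = 0  ⟹  sig = (2; —)
  P={0,3}:  v_{0} + v_{3} = v_{2}  ⟹  sig = (2; 1)
  P={0,4}:  v_{0} + v_{4} = v_{1}  ⟹  sig = (2; 1)
  P={1,2}:  v_{1} + v_{2} = v_{0}  ⟹  sig = (2; 1)
  P={1,5}:  v_{1} + v_{5} = v_{4}  ⟹  sig = (2; 1)
  P={2,5}:  v_{2} + v_{5} = v_{3}  ⟹  sig = (2; 1)
  P={3,4}:  v_{3} + v_{4} = v_{5}  ⟹  sig = (2; 1)

Signatures (|P|; sorted positive RHS coefficients), sorted:
{ (2; —) ×3,  (2; 1) ×6 }


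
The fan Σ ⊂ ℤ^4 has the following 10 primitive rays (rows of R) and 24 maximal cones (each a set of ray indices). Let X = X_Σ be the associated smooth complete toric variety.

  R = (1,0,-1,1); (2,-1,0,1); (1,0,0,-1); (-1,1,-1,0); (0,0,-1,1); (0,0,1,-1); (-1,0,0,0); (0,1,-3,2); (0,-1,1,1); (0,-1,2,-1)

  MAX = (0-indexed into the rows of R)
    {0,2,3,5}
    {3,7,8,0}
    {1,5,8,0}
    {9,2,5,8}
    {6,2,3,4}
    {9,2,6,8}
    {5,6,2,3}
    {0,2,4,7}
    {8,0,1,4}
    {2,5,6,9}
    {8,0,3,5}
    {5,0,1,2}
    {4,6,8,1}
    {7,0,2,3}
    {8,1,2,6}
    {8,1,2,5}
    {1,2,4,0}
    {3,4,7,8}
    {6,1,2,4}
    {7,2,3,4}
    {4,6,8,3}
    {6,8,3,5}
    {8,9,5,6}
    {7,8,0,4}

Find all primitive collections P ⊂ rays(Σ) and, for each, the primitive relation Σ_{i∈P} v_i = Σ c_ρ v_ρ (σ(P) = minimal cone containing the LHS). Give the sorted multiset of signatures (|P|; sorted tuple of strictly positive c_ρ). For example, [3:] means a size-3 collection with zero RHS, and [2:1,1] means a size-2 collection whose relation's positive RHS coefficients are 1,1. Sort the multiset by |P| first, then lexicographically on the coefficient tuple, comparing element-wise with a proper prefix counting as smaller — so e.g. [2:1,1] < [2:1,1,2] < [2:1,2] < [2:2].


Minimal non-faces — 18 found among 10 rays, 24 max cones:

  {4,5}:  v_{4} + v_{5} = 0  ⟹  sig = [2:]
  {0,6}:  v_{0} + v_{6} = v_{4}  ⟹  sig = [2:1]
  {1,3}:  v_{1} + v_{3} = v_{0}  ⟹  sig = [2:1]
  {7,9}:  v_{7} + v_{9} = v_{4}  ⟹  sig = [2:1]
  {0,9}:  v_{0} + v_{9} = v_{2} + v_{8}  ⟹  sig = [2:1,1]
  {3,9}:  v_{3} + v_{9} = v_{5} + v_{6}  ⟹  sig = [2:1,1]
  {5,7}:  v_{5} + v_{7} = v_{0} + v_{3}  ⟹  sig = [2:1,1]
  {4,9}:  v_{4} + v_{9} = v_{2} + v_{6} + v_{8}  ⟹  sig = [2:1,1,1]
  {1,7}:  v_{1} + v_{7} = 2·v_{0} + v_{4}  ⟹  sig = [2:1,2]
  {6,7}:  v_{6} + v_{7} = v_{3} + 2·v_{4}  ⟹  sig = [2:1,2]
  {1,9}:  v_{1} + v_{9} = 2·v_{2} + 2·v_{8}  ⟹  sig = [2:2,2]
  {2,3,8}:  v_{2} + v_{3} + v_{8} = 0  ⟹  sig = [3:]
  {0,2,8}:  v_{0} + v_{2} + v_{8} = v_{1}  ⟹  sig = [3:1]
  {0,3,4}:  v_{0} + v_{3} + v_{4} = v_{7}  ⟹  sig = [3:1]
  {1,5,6}:  v_{1} + v_{5} + v_{6} = v_{2} + v_{8}  ⟹  sig = [3:1,1]
  {2,4,8}:  v_{2} + v_{4} + v_{8} = v_{1} + v_{6}  ⟹  sig = [3:1,1]
  {2,7,8}:  v_{2} + v_{7} + v_{8} = v_{0} + v_{4}  ⟹  sig = [3:1,1]
  {2,5,6,8}:  v_{2} + v_{5} + v_{6} + v_{8} = v_{9}  ⟹  sig = [4:1]

so the primitive-relation signature multiset is
    |P|=2: 11 collections, coeffs (), (1), (1), (1), (1,1), (1,1), (1,1), (1,1,1), (1,2), (1,2), (2,2)
    |P|=3: 6 collections, coeffs (), (1), (1), (1,1), (1,1), (1,1)
    |P|=4: 1 collection, coeffs (1)


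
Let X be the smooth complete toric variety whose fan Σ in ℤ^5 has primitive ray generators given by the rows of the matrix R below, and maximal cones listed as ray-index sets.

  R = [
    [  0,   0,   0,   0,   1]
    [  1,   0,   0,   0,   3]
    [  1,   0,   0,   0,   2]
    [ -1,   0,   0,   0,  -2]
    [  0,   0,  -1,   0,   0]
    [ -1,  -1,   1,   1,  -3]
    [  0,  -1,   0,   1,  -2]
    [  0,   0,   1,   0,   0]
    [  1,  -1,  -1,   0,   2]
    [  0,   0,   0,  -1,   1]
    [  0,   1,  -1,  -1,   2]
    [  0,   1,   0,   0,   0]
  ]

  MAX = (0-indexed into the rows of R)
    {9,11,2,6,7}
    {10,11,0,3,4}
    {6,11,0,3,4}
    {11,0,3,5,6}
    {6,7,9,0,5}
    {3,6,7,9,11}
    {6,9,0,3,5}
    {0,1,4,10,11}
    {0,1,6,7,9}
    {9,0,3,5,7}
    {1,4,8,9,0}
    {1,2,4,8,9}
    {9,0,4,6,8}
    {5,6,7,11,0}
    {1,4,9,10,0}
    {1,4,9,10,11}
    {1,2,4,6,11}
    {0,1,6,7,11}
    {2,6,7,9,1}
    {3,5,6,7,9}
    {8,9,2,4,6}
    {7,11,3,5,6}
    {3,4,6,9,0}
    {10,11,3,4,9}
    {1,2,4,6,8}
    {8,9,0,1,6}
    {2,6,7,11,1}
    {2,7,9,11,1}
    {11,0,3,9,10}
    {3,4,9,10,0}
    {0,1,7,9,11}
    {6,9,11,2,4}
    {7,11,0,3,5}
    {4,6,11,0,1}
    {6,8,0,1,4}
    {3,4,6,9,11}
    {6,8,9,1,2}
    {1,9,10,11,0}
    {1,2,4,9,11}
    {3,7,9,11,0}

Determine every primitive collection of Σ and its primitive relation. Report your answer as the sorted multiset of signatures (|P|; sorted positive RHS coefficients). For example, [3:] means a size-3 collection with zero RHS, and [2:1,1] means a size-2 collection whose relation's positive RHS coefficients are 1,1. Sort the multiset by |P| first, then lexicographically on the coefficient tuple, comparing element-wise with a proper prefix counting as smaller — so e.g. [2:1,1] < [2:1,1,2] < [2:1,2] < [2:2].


Σ has 22 primitive collections:

  • {2,3}:  v_{2} + v_{3} = 0  ⟹  sig = [2:]
  • {4,7}:  v_{4} + v_{7} = 0  ⟹  sig = [2:]
  • {0,2}:  v_{0} + v_{2} = v_{1}  ⟹  sig = [2:1]
  • {1,3}:  v_{1} + v_{3} = v_{0}  ⟹  sig = [2:1]
  • {6,10}:  v_{6} + v_{10} = v_{4}  ⟹  sig = [2:1]
  • {5,10}:  v_{5} + v_{10} = v_{0} + v_{3}  ⟹  sig = [2:1,1]
  • {8,11}:  v_{8} + v_{11} = v_{2} + v_{4}  ⟹  sig = [2:1,1]
  • {2,5}:  v_{2} + v_{5} = v_{0} + v_{6} + v_{7}  ⟹  sig = [2:1,1,1]
  • {4,5}:  v_{4} + v_{5} = v_{0} + v_{3} + v_{6}  ⟹  sig = [2:1,1,1]
  • {7,8}:  v_{7} + v_{8} = v_{1} + v_{6} + v_{9}  ⟹  sig = [2:1,1,1]
  • {7,10}:  v_{7} + v_{10} = v_{0} + v_{9} + v_{11}  ⟹  sig = [2:1,1,1]
  • {2,10}:  v_{2} + v_{10} = v_{1} + v_{4} + v_{9} + v_{11}  ⟹  sig = [2:1,1,1,1]
  • {3,8}:  v_{3} + v_{8} = v_{0} + v_{4} + v_{6} + v_{9}  ⟹  sig = [2:1,1,1,1]
  • {1,5}:  v_{1} + v_{5} = 2·v_{0} + v_{6} + v_{7}  ⟹  sig = [2:1,1,2]
  • {8,10}:  v_{8} + v_{10} = v_{1} + 2·v_{4} + v_{9}  ⟹  sig = [2:1,1,2]
  • {5,8}:  v_{5} + v_{8} = 2·v_{0} + 2·v_{6} + v_{9}  ⟹  sig = [2:1,2,2]
  • {5,9,11}:  v_{5} + v_{9} + v_{11} = v_{3} + v_{7}  ⟹  sig = [3:1,1]
  • {0,6,9,11}:  v_{0} + v_{6} + v_{9} + v_{11} = 0  ⟹  sig = [4:]
  • {0,3,6,7}:  v_{0} + v_{3} + v_{6} + v_{7} = v_{5}  ⟹  sig = [4:1]
  • {0,4,9,11}:  v_{0} + v_{4} + v_{9} + v_{11} = v_{10}  ⟹  sig = [4:1]
  • {1,4,6,9}:  v_{1} + v_{4} + v_{6} + v_{9} = v_{8}  ⟹  sig = [4:1]
  • {1,6,9,11}:  v_{1} + v_{6} + v_{9} + v_{11} = v_{2}  ⟹  sig = [4:1]

Hence PRS(X_Σ) =
    [2:]
    [2:]
    [2:1]
    [2:1]
    [2:1]
    [2:1,1]
    [2:1,1]
    [2:1,1,1]
    [2:1,1,1]
    [2:1,1,1]
    [2:1,1,1]
    [2:1,1,1,1]
    [2:1,1,1,1]
    [2:1,1,2]
    [2:1,1,2]
    [2:1,2,2]
    [3:1,1]
    [4:]
    [4:1]
    [4:1]
    [4:1]
    [4:1]


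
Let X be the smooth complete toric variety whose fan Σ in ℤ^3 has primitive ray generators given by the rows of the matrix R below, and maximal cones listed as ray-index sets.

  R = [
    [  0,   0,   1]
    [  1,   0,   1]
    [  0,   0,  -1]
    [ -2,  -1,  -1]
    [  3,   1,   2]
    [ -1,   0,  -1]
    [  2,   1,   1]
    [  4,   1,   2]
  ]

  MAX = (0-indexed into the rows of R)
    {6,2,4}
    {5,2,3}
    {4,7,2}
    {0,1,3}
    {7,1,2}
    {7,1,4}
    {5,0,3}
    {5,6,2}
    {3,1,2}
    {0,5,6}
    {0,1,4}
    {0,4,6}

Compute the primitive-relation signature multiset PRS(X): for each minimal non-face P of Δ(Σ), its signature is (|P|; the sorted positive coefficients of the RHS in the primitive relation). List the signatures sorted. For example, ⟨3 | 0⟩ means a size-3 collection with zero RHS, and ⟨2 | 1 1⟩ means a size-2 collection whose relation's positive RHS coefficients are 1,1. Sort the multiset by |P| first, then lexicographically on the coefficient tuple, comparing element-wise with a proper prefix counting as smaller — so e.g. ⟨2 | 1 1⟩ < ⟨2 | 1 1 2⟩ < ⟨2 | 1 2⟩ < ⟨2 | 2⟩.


|primitive collections| = 11. Relations:

  • {0,2}:  v_{0} + v_{2} = 0 — sig = ⟨2 | 0⟩
  • {1,5}:  v_{1} + v_{5} = 0 — sig = ⟨2 | 0⟩
  • {3,6}:  v_{3} + v_{6} = 0 — sig = ⟨2 | 0⟩
  • {1,6}:  v_{1} + v_{6} = v_{4} — sig = ⟨2 | 1⟩
  • {3,4}:  v_{3} + v_{4} = v_{1} — sig = ⟨2 | 1⟩
  • {4,5}:  v_{4} + v_{5} = v_{6} — sig = ⟨2 | 1⟩
  • {0,7}:  v_{0} + v_{7} = v_{1} + v_{4} — sig = ⟨2 | 1 1⟩
  • {5,7}:  v_{5} + v_{7} = v_{2} + v_{4} — sig = ⟨2 | 1 1⟩
  • {3,7}:  v_{3} + v_{7} = 2·v_{1} + v_{2} — sig = ⟨2 | 1 2⟩
  • {6,7}:  v_{6} + v_{7} = v_{2} + 2·v_{4} — sig = ⟨2 | 1 2⟩
  • {1,2,4}:  v_{1} + v_{2} + v_{4} = v_{7} — sig = ⟨3 | 1⟩

so the primitive-relation signature multiset is
[⟨2 | 0⟩, ⟨2 | 0⟩, ⟨2 | 0⟩, ⟨2 | 1⟩, ⟨2 | 1⟩, ⟨2 | 1⟩, ⟨2 | 1 1⟩, ⟨2 | 1 1⟩, ⟨2 | 1 2⟩, ⟨2 | 1 2⟩, ⟨3 | 1⟩]


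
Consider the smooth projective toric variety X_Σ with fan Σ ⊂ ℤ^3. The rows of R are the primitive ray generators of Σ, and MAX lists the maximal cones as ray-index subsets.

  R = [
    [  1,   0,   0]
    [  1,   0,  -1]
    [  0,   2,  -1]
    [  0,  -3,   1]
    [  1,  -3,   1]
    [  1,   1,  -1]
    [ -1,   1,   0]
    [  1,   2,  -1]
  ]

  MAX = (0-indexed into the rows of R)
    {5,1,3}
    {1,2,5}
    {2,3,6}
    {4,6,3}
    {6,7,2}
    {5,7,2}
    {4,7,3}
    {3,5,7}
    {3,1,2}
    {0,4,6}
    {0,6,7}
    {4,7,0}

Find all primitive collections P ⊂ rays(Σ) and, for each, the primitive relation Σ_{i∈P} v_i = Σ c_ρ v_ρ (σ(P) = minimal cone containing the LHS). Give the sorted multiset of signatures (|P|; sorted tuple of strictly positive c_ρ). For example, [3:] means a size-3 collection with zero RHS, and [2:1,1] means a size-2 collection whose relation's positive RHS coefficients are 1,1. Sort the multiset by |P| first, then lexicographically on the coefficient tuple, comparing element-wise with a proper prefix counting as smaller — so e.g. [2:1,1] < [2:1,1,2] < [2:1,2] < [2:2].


14 minimal non-faces of Δ(Σ) (on 8 rays):

  P={0,2}:  v_{0} + v_{2} = v_{7}  →  sig = [2:1]
  P={0,3}:  v_{0} + v_{3} = v_{4}  →  sig = [2:1]
  P={5,6}:  v_{5} + v_{6} = v_{2}  →  sig = [2:1]
  P={2,4}:  v_{2} + v_{4} = v_{3} + v_{7}  →  sig = [2:1,1]
  P={0,1}:  v_{0} + v_{1} = v_{3} + v_{5} + v_{7}  →  sig = [2:1,1,1]
  P={1,4}:  v_{1} + v_{4} = 2·v_{3} + v_{5} + v_{7}  →  sig = [2:1,1,2]
  P={0,5}:  v_{0} + v_{5} = v_{3} + 2·v_{7}  →  sig = [2:1,2]
  P={1,6}:  v_{1} + v_{6} = 2·v_{2} + v_{3}  →  sig = [2:1,2]
  P={1,7}:  v_{1} + v_{7} = 2·v_{5}  →  sig = [2:2]
  P={4,5}:  v_{4} + v_{5} = 2·v_{3} + 2·v_{7}  →  sig = [2:2,2]
  P={3,6,7}:  v_{3} + v_{6} + v_{7} = 0  →  sig = [3:]
  P={2,3,5}:  v_{2} + v_{3} + v_{5} = v_{1}  →  sig = [3:1]
  P={2,3,7}:  v_{2} + v_{3} + v_{7} = v_{5}  →  sig = [3:1]
  P={4,6,7}:  v_{4} + v_{6} + v_{7} = v_{0}  →  sig = [3:1]

Hence PRS(X_Σ) =
{ [2:1] ×3,  [2:1,1],  [2:1,1,1],  [2:1,1,2],  [2:1,2] ×2,  [2:2],  [2:2,2],  [3:],  [3:1] ×3 }


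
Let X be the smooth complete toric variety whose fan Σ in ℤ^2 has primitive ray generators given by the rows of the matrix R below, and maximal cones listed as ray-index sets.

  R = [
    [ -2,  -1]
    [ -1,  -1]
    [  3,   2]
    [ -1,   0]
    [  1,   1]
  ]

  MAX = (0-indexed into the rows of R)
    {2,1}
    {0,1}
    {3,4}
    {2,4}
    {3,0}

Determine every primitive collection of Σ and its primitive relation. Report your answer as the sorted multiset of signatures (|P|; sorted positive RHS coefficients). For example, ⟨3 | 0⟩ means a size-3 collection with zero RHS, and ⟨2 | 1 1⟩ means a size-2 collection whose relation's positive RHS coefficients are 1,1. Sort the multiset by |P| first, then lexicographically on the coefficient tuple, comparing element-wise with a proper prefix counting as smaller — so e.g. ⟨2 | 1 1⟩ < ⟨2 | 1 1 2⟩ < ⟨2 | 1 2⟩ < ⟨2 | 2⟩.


Minimal non-faces — 5 found among 5 rays, 5 max cones:

  • {1,4}:  v_{1} + v_{4} = 0  →  sig = ⟨2 | 0⟩
  • {0,2}:  v_{0} + v_{2} = v_{4}  →  sig = ⟨2 | 1⟩
  • {0,4}:  v_{0} + v_{4} = v_{3}  →  sig = ⟨2 | 1⟩
  • {1,3}:  v_{1} + v_{3} = v_{0}  →  sig = ⟨2 | 1⟩
  • {2,3}:  v_{2} + v_{3} = 2·v_{4}  →  sig = ⟨2 | 2⟩

Sorted signature multiset PRS(X):
{ ⟨2 | 0⟩,  ⟨2 | 1⟩ ×3,  ⟨2 | 2⟩ }


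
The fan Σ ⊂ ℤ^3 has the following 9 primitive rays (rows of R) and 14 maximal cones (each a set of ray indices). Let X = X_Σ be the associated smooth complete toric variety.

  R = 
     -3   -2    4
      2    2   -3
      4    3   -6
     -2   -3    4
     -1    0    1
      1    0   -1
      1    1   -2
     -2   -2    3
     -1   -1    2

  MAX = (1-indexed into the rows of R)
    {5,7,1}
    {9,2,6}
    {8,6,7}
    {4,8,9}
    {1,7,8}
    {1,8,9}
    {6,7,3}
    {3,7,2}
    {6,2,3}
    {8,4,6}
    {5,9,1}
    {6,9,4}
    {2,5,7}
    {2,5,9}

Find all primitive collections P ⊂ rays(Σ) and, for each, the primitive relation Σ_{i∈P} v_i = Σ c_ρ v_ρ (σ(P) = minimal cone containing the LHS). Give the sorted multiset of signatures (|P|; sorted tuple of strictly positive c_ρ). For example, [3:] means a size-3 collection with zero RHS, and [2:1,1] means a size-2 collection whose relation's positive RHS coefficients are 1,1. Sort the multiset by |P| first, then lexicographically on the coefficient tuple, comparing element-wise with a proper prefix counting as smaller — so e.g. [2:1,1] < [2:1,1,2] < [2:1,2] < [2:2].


17 minimal non-faces of Δ(Σ) (on 9 rays):

  P={2,8}:  v_{2} + v_{8} = 0 ; sig = [2:]
  P={5,6}:  v_{5} + v_{6} = 0 ; sig = [2:]
  P={7,9}:  v_{7} + v_{9} = 0 ; sig = [2:]
  P={1,2}:  v_{1} + v_{2} = v_{5} ; sig = [2:1]
  P={1,3}:  v_{1} + v_{3} = v_{7} ; sig = [2:1]
  P={1,6}:  v_{1} + v_{6} = v_{8} ; sig = [2:1]
  P={5,8}:  v_{5} + v_{8} = v_{1} ; sig = [2:1]
  P={2,4}:  v_{2} + v_{4} = v_{6} + v_{9} ; sig = [2:1,1]
  P={3,5}:  v_{3} + v_{5} = v_{2} + v_{7} ; sig = [2:1,1]
  P={3,8}:  v_{3} + v_{8} = v_{6} + v_{7} ; sig = [2:1,1]
  P={3,9}:  v_{3} + v_{9} = v_{2} + v_{6} ; sig = [2:1,1]
  P={4,5}:  v_{4} + v_{5} = v_{8} + v_{9} ; sig = [2:1,1]
  P={4,7}:  v_{4} + v_{7} = v_{6} + v_{8} ; sig = [2:1,1]
  P={1,4}:  v_{1} + v_{4} = 2·v_{8} + v_{9} ; sig = [2:1,2]
  P={3,4}:  v_{3} + v_{4} = 2·v_{6} ; sig = [2:2]
  P={2,6,7}:  v_{2} + v_{6} + v_{7} = v_{3} ; sig = [3:1]
  P={6,8,9}:  v_{6} + v_{8} + v_{9} = v_{4} ; sig = [3:1]

Sorted signature multiset PRS(X):
    [2:]
    [2:]
    [2:]
    [2:1]
    [2:1]
    [2:1]
    [2:1]
    [2:1,1]
    [2:1,1]
    [2:1,1]
    [2:1,1]
    [2:1,1]
    [2:1,1]
    [2:1,2]
    [2:2]
    [3:1]
    [3:1]


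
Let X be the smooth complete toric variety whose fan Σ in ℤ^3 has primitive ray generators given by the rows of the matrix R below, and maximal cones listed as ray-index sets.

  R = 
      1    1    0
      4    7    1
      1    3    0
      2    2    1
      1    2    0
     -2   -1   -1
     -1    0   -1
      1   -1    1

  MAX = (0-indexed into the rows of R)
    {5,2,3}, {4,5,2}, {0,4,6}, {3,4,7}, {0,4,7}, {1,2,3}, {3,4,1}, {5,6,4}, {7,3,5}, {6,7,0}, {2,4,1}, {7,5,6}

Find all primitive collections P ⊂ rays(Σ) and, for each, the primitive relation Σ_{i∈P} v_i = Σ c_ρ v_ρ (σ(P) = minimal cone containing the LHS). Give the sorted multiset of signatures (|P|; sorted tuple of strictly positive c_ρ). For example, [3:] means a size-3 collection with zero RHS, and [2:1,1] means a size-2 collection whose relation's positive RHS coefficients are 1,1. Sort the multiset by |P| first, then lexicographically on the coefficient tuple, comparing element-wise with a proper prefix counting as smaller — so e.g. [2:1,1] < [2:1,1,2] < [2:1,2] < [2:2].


14 collections generate NE(X_Σ); each relation:

  • {0,5}:  v_{0} + v_{5} = v_{6}  →  sig = [2:1]
  • {2,7}:  v_{2} + v_{7} = v_{3}  →  sig = [2:1]
  • {3,6}:  v_{3} + v_{6} = v_{4}  →  sig = [2:1]
  • {0,3}:  v_{0} + v_{3} = 2·v_{4} + v_{7}  →  sig = [2:1,2]
  • {1,6}:  v_{1} + v_{6} = v_{2} + 2·v_{4}  →  sig = [2:1,2]
  • {1,7}:  v_{1} + v_{7} = 2·v_{3} + v_{4}  →  sig = [2:1,2]
  • {2,6}:  v_{2} + v_{6} = 2·v_{4} + v_{5}  →  sig = [2:1,2]
  • {0,1}:  v_{0} + v_{1} = v_{3} + 3·v_{4}  →  sig = [2:1,3]
  • {0,2}:  v_{0} + v_{2} = 2·v_{4}  →  sig = [2:2]
  • {1,5}:  v_{1} + v_{5} = 2·v_{2}  →  sig = [2:2]
  • {4,5,7}:  v_{4} + v_{5} + v_{7} = 0  →  sig = [3:]
  • {2,3,4}:  v_{2} + v_{3} + v_{4} = v_{1}  →  sig = [3:1]
  • {3,4,5}:  v_{3} + v_{4} + v_{5} = v_{2}  →  sig = [3:1]
  • {4,6,7}:  v_{4} + v_{6} + v_{7} = v_{0}  →  sig = [3:1]

so the primitive-relation signature multiset is
[[2:1], [2:1], [2:1], [2:1,2], [2:1,2], [2:1,2], [2:1,2], [2:1,3], [2:2], [2:2], [3:], [3:1], [3:1], [3:1]]


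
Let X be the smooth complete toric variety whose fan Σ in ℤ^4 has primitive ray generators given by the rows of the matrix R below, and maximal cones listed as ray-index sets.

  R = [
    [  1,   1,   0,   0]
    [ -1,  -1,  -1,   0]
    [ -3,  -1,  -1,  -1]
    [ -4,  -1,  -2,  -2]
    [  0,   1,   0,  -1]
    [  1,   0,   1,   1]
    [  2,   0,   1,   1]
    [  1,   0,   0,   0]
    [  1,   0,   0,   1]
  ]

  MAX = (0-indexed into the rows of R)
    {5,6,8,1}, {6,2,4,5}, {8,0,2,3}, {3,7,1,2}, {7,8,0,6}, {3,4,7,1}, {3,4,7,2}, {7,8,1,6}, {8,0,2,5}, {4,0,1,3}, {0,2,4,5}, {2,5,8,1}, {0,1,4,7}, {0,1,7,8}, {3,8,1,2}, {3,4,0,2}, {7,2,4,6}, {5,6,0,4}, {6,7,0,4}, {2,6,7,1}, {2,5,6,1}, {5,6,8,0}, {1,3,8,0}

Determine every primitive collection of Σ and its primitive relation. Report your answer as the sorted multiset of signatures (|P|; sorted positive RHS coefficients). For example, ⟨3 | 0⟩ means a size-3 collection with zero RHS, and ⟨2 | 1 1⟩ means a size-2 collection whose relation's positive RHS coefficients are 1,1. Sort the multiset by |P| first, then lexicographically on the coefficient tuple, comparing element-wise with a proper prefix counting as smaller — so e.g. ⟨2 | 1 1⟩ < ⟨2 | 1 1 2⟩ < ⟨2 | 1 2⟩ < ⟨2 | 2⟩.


Minimal non-faces — 16 found among 9 rays, 23 max cones:

  • {3,5}:  v_{3} + v_{5} = v_{2}  so sig = ⟨2 | 1⟩
  • {4,8}:  v_{4} + v_{8} = v_{0}  so sig = ⟨2 | 1⟩
  • {5,7}:  v_{5} + v_{7} = v_{6}  so sig = ⟨2 | 1⟩
  • {3,6}:  v_{3} + v_{6} = v_{2} + v_{7}  so sig = ⟨2 | 1 1⟩
  • {0,2,6}:  v_{0} + v_{2} + v_{6} = 0  so sig = ⟨3 | 0⟩
  • {1,4,5}:  v_{1} + v_{4} + v_{5} = 0  so sig = ⟨3 | 0⟩
  • {0,1,5}:  v_{0} + v_{1} + v_{5} = v_{8}  so sig = ⟨3 | 1⟩
  • {1,2,4}:  v_{1} + v_{2} + v_{4} = v_{3}  so sig = ⟨3 | 1⟩
  • {1,4,6}:  v_{1} + v_{4} + v_{6} = v_{7}  so sig = ⟨3 | 1⟩
  • {2,7,8}:  v_{2} + v_{7} + v_{8} = v_{1}  so sig = ⟨3 | 1⟩
  • {0,1,2}:  v_{0} + v_{1} + v_{2} = v_{3} + v_{8}  so sig = ⟨3 | 1 1⟩
  • {0,1,6}:  v_{0} + v_{1} + v_{6} = v_{7} + v_{8}  so sig = ⟨3 | 1 1⟩
  • {0,2,7}:  v_{0} + v_{2} + v_{7} = v_{1} + v_{4}  so sig = ⟨3 | 1 1⟩
  • {2,6,8}:  v_{2} + v_{6} + v_{8} = v_{1} + v_{5}  so sig = ⟨3 | 1 1⟩
  • {3,7,8}:  v_{3} + v_{7} + v_{8} = 2·v_{1} + v_{4}  so sig = ⟨3 | 1 2⟩
  • {0,3,7}:  v_{0} + v_{3} + v_{7} = 2·v_{1} + 2·v_{4}  so sig = ⟨3 | 2 2⟩

Hence PRS(X_Σ) =
    |P|=2: 4 collections, coeffs (1), (1), (1), (1,1)
    |P|=3: 12 collections, coeffs (), (), (1), (1), (1), (1), (1,1), (1,1), (1,1), (1,1), (1,2), (2,2)


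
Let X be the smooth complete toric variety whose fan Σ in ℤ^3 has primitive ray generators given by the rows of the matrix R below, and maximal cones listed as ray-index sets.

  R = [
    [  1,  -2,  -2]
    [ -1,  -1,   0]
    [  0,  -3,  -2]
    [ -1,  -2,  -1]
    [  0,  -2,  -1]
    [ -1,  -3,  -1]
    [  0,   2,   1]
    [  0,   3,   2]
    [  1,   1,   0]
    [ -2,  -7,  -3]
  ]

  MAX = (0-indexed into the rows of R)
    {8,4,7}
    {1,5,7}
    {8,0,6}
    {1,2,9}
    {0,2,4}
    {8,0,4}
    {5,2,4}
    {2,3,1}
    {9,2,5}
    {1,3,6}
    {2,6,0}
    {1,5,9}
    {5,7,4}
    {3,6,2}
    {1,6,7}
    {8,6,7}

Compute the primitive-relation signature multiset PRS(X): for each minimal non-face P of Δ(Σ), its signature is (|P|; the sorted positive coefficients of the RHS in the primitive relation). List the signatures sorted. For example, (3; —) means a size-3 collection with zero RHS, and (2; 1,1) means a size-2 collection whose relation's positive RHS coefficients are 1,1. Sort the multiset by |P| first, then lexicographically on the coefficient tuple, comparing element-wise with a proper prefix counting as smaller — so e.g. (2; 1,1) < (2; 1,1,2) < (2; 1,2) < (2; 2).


Minimal non-faces — 23 found among 10 rays, 16 max cones:

  • {1,8}:  v_{1} + v_{8} = 0 — sig = (2; —)
  • {2,7}:  v_{2} + v_{7} = 0 — sig = (2; —)
  • {4,6}:  v_{4} + v_{6} = 0 — sig = (2; —)
  • {0,1}:  v_{0} + v_{1} = v_{2} — sig = (2; 1)
  • {0,7}:  v_{0} + v_{7} = v_{8} — sig = (2; 1)
  • {1,4}:  v_{1} + v_{4} = v_{5} — sig = (2; 1)
  • {2,8}:  v_{2} + v_{8} = v_{0} — sig = (2; 1)
  • {5,6}:  v_{5} + v_{6} = v_{1} — sig = (2; 1)
  • {5,8}:  v_{5} + v_{8} = v_{4} — sig = (2; 1)
  • {0,5}:  v_{0} + v_{5} = v_{2} + v_{4} — sig = (2; 1,1)
  • {3,4}:  v_{3} + v_{4} = v_{1} + v_{2} — sig = (2; 1,1)
  • {3,7}:  v_{3} + v_{7} = v_{1} + v_{6} — sig = (2; 1,1)
  • {3,8}:  v_{3} + v_{8} = v_{2} + v_{6} — sig = (2; 1,1)
  • {7,9}:  v_{7} + v_{9} = v_{1} + v_{5} — sig = (2; 1,1)
  • {8,9}:  v_{8} + v_{9} = v_{2} + v_{5} — sig = (2; 1,1)
  • {0,3}:  v_{0} + v_{3} = 2·v_{2} + v_{6} — sig = (2; 1,2)
  • {0,9}:  v_{0} + v_{9} = 2·v_{2} + v_{5} — sig = (2; 1,2)
  • {3,5}:  v_{3} + v_{5} = 2·v_{1} + v_{2} — sig = (2; 1,2)
  • {4,9}:  v_{4} + v_{9} = v_{2} + 2·v_{5} — sig = (2; 1,2)
  • {6,9}:  v_{6} + v_{9} = 2·v_{1} + v_{2} — sig = (2; 1,2)
  • {3,9}:  v_{3} + v_{9} = 3·v_{1} + 2·v_{2} — sig = (2; 2,3)
  • {1,2,5}:  v_{1} + v_{2} + v_{5} = v_{9} — sig = (3; 1)
  • {1,2,6}:  v_{1} + v_{2} + v_{6} = v_{3} — sig = (3; 1)

Signatures (|P|; sorted positive RHS coefficients), sorted:
    |P|=2: 21 collections, coeffs (), (), (), (1), (1), (1), (1), (1), (1), (1,1), (1,1), (1,1), (1,1), (1,1), (1,1), (1,2), (1,2), (1,2), (1,2), (1,2), (2,3)
    |P|=3: 2 collections, coeffs (1), (1)


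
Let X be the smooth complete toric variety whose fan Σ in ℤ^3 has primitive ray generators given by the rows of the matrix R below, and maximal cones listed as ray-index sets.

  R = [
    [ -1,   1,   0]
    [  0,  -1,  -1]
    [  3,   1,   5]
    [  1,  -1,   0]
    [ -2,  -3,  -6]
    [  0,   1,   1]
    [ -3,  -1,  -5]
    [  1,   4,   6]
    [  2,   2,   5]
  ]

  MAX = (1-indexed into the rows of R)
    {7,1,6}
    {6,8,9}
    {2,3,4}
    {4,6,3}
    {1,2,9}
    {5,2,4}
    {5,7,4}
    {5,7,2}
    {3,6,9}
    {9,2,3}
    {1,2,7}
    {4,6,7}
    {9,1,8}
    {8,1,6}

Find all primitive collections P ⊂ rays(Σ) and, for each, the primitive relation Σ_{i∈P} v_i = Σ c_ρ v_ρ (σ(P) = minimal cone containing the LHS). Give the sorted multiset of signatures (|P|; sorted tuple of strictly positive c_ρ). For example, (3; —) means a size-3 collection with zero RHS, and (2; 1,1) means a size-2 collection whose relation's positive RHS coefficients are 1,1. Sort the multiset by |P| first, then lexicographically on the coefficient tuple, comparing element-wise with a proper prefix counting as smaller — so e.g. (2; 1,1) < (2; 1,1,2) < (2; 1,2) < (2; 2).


Primitive collections (17):

  • {1,4}:  v_{1} + v_{4} = 0  so sig = (2; —)
  • {2,6}:  v_{2} + v_{6} = 0  so sig = (2; —)
  • {3,7}:  v_{3} + v_{7} = 0  so sig = (2; —)
  • {1,3}:  v_{1} + v_{3} = v_{9}  so sig = (2; 1)
  • {4,9}:  v_{4} + v_{9} = v_{3}  so sig = (2; 1)
  • {5,8}:  v_{5} + v_{8} = v_{1}  so sig = (2; 1)
  • {5,9}:  v_{5} + v_{9} = v_{2}  so sig = (2; 1)
  • {7,9}:  v_{7} + v_{9} = v_{1}  so sig = (2; 1)
  • {1,5}:  v_{1} + v_{5} = v_{2} + v_{7}  so sig = (2; 1,1)
  • {2,8}:  v_{2} + v_{8} = v_{1} + v_{9}  so sig = (2; 1,1)
  • {3,5}:  v_{3} + v_{5} = v_{2} + v_{4}  so sig = (2; 1,1)
  • {4,8}:  v_{4} + v_{8} = v_{6} + v_{9}  so sig = (2; 1,1)
  • {5,6}:  v_{5} + v_{6} = v_{4} + v_{7}  so sig = (2; 1,1)
  • {3,8}:  v_{3} + v_{8} = v_{6} + 2·v_{9}  so sig = (2; 1,2)
  • {7,8}:  v_{7} + v_{8} = 2·v_{1} + v_{6}  so sig = (2; 1,2)
  • {1,6,9}:  v_{1} + v_{6} + v_{9} = v_{8}  so sig = (3; 1)
  • {2,4,7}:  v_{2} + v_{4} + v_{7} = v_{5}  so sig = (3; 1)

so the primitive-relation signature multiset is
    (2; —)
    (2; —)
    (2; —)
    (2; 1)
    (2; 1)
    (2; 1)
    (2; 1)
    (2; 1)
    (2; 1,1)
    (2; 1,1)
    (2; 1,1)
    (2; 1,1)
    (2; 1,1)
    (2; 1,2)
    (2; 1,2)
    (3; 1)
    (3; 1)


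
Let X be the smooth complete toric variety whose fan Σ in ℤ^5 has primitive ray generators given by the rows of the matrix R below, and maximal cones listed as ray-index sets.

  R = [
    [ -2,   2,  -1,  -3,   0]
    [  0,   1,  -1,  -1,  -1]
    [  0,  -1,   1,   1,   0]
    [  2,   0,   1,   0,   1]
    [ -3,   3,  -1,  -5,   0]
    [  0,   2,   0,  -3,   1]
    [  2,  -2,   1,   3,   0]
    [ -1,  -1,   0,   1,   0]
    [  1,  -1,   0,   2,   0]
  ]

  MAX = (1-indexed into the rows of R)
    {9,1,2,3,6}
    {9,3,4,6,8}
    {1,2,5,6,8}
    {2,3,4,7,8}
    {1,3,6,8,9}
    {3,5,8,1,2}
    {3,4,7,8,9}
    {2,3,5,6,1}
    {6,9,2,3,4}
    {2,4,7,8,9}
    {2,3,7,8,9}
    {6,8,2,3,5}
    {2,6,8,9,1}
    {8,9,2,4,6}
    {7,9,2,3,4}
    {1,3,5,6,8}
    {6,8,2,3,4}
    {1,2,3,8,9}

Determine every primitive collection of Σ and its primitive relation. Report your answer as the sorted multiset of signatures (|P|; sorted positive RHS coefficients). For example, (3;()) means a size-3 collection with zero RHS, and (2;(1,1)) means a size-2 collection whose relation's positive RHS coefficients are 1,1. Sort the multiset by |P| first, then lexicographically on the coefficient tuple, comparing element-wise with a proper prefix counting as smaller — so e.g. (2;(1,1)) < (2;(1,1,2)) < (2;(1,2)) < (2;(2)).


9 collections generate NE(X_Σ); each relation:

  {1,7}:  v_{1} + v_{7} = 0 — sig = (2;())
  {1,4}:  v_{1} + v_{4} = v_{6} — sig = (2;(1))
  {5,9}:  v_{5} + v_{9} = v_{1} — sig = (2;(1))
  {6,7}:  v_{6} + v_{7} = v_{4} — sig = (2;(1))
  {5,7}:  v_{5} + v_{7} = v_{2} + v_{3} + v_{6} + v_{8} — sig = (2;(1,1,1,1))
  {4,5}:  v_{4} + v_{5} = v_{2} + v_{3} + 2·v_{6} + v_{8} — sig = (2;(1,1,1,2))
  {2,3,6,8,9}:  v_{2} + v_{3} + v_{6} + v_{8} + v_{9} = 0 — sig = (5;())
  {1,2,3,6,8}:  v_{1} + v_{2} + v_{3} + v_{6} + v_{8} = v_{5} — sig = (5;(1))
  {2,3,4,8,9}:  v_{2} + v_{3} + v_{4} + v_{8} + v_{9} = v_{7} — sig = (5;(1))

Hence PRS(X_Σ) =
[(2;()), (2;(1)), (2;(1)), (2;(1)), (2;(1,1,1,1)), (2;(1,1,1,2)), (5;()), (5;(1)), (5;(1))]


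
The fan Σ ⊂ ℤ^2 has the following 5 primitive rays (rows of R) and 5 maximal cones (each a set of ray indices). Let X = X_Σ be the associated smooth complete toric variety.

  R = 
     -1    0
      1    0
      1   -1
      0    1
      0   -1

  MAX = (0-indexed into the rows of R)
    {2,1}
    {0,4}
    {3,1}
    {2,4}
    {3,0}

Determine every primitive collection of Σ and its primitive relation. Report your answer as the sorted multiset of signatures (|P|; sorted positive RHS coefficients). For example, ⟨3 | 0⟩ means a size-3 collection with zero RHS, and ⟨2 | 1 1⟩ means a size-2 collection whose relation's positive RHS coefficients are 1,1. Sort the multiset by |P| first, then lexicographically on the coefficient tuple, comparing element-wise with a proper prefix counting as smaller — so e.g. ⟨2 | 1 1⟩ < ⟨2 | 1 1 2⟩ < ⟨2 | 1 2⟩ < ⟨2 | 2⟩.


The 5 primitive collections of Σ (r=5, n=2):

  • {0,1}:  v_{0} + v_{1} = 0 ; sig = ⟨2 | 0⟩
  • {3,4}:  v_{3} + v_{4} = 0 ; sig = ⟨2 | 0⟩
  • {0,2}:  v_{0} + v_{2} = v_{4} ; sig = ⟨2 | 1⟩
  • {1,4}:  v_{1} + v_{4} = v_{2} ; sig = ⟨2 | 1⟩
  • {2,3}:  v_{2} + v_{3} = v_{1} ; sig = ⟨2 | 1⟩

Sorted signature multiset PRS(X):
{ ⟨2 | 0⟩ ×2,  ⟨2 | 1⟩ ×3 }


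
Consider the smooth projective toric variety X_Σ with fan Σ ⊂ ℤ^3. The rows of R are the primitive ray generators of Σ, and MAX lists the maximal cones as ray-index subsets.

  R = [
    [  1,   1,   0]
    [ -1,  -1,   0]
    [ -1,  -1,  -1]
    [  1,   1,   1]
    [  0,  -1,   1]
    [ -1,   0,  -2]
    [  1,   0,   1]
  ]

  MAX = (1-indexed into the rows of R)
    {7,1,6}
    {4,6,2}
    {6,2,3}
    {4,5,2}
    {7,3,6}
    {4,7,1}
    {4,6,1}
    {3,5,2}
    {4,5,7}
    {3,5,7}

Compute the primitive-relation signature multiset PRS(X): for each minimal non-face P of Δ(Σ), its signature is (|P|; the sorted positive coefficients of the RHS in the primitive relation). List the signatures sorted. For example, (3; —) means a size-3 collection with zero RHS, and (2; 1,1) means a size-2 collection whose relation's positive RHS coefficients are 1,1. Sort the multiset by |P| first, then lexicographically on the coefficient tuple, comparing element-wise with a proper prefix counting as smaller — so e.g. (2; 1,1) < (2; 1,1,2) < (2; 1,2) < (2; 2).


|primitive collections| = 7. Relations:

  {1,2}:  v_{1} + v_{2} = 0  ⟹  sig = (2; —)
  {3,4}:  v_{3} + v_{4} = 0  ⟹  sig = (2; —)
  {1,5}:  v_{1} + v_{5} = v_{7}  ⟹  sig = (2; 1)
  {2,7}:  v_{2} + v_{7} = v_{5}  ⟹  sig = (2; 1)
  {5,6}:  v_{5} + v_{6} = v_{3}  ⟹  sig = (2; 1)
  {1,3}:  v_{1} + v_{3} = v_{6} + v_{7}  ⟹  sig = (2; 1,1)
  {4,6,7}:  v_{4} + v_{6} + v_{7} = v_{1}  ⟹  sig = (3; 1)

so the primitive-relation signature multiset is
[(2; —), (2; —), (2; 1), (2; 1), (2; 1), (2; 1,1), (3; 1)]


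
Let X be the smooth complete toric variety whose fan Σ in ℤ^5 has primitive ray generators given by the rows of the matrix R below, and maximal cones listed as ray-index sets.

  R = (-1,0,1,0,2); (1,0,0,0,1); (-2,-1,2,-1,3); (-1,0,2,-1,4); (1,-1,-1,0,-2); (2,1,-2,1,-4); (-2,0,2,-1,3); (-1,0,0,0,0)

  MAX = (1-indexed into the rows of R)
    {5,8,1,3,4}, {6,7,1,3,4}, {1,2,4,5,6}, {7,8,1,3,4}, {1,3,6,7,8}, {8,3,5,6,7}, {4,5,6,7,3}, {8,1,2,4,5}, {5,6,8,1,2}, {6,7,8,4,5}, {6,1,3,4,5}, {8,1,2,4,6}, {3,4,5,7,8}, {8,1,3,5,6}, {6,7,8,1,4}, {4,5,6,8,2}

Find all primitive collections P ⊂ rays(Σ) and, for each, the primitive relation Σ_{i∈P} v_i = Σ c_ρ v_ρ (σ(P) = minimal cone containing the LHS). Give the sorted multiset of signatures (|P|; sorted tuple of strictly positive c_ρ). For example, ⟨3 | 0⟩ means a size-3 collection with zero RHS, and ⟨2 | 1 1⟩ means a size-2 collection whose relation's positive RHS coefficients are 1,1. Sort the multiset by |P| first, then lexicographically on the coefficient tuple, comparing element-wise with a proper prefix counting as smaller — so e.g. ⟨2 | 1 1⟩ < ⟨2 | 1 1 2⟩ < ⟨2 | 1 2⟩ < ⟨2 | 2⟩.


Primitive collections (5):

  {2,7}:  v_{2} + v_{7} = v_{4} — sig = ⟨2 | 1⟩
  {2,3}:  v_{2} + v_{3} = v_{1} + v_{4} + v_{5} — sig = ⟨2 | 1 1 1⟩
  {1,5,7}:  v_{1} + v_{5} + v_{7} = v_{3} — sig = ⟨3 | 1⟩
  {3,4,6,8}:  v_{3} + v_{4} + v_{6} + v_{8} = v_{7} — sig = ⟨4 | 1⟩
  {1,4,5,6,8}:  v_{1} + v_{4} + v_{5} + v_{6} + v_{8} = 0 — sig = ⟨5 | 0⟩

so the primitive-relation signature multiset is
[⟨2 | 1⟩, ⟨2 | 1 1 1⟩, ⟨3 | 1⟩, ⟨4 | 1⟩, ⟨5 | 0⟩]


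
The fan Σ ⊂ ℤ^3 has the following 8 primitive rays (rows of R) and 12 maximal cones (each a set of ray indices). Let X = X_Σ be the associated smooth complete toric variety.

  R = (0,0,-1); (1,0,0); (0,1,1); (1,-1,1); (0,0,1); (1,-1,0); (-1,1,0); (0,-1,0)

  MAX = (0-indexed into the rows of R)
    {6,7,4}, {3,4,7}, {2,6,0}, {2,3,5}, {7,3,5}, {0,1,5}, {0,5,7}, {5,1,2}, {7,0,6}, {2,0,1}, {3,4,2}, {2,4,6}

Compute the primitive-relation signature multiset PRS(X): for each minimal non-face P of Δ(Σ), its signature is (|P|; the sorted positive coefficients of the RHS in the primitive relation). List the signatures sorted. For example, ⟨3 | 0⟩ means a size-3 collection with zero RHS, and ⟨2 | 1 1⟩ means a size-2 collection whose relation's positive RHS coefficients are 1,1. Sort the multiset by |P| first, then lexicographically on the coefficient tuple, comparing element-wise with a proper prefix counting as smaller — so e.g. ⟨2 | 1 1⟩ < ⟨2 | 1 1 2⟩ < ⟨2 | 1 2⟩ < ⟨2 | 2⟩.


11 collections generate NE(X_Σ); each relation:

  P={0,4}:  v_{0} + v_{4} = 0  so sig = ⟨2 | 0⟩
  P={5,6}:  v_{5} + v_{6} = 0  so sig = ⟨2 | 0⟩
  P={0,3}:  v_{0} + v_{3} = v_{5}  so sig = ⟨2 | 1⟩
  P={1,7}:  v_{1} + v_{7} = v_{5}  so sig = ⟨2 | 1⟩
  P={2,7}:  v_{2} + v_{7} = v_{4}  so sig = ⟨2 | 1⟩
  P={3,6}:  v_{3} + v_{6} = v_{4}  so sig = ⟨2 | 1⟩
  P={4,5}:  v_{4} + v_{5} = v_{3}  so sig = ⟨2 | 1⟩
  P={1,4}:  v_{1} + v_{4} = v_{2} + v_{5}  so sig = ⟨2 | 1 1⟩
  P={1,6}:  v_{1} + v_{6} = v_{0} + v_{2}  so sig = ⟨2 | 1 1⟩
  P={1,3}:  v_{1} + v_{3} = v_{2} + 2·v_{5}  so sig = ⟨2 | 1 2⟩
  P={0,2,5}:  v_{0} + v_{2} + v_{5} = v_{1}  so sig = ⟨3 | 1⟩

Signatures (|P|; sorted positive RHS coefficients), sorted:
[⟨2 | 0⟩, ⟨2 | 0⟩, ⟨2 | 1⟩, ⟨2 | 1⟩, ⟨2 | 1⟩, ⟨2 | 1⟩, ⟨2 | 1⟩, ⟨2 | 1 1⟩, ⟨2 | 1 1⟩, ⟨2 | 1 2⟩, ⟨3 | 1⟩]


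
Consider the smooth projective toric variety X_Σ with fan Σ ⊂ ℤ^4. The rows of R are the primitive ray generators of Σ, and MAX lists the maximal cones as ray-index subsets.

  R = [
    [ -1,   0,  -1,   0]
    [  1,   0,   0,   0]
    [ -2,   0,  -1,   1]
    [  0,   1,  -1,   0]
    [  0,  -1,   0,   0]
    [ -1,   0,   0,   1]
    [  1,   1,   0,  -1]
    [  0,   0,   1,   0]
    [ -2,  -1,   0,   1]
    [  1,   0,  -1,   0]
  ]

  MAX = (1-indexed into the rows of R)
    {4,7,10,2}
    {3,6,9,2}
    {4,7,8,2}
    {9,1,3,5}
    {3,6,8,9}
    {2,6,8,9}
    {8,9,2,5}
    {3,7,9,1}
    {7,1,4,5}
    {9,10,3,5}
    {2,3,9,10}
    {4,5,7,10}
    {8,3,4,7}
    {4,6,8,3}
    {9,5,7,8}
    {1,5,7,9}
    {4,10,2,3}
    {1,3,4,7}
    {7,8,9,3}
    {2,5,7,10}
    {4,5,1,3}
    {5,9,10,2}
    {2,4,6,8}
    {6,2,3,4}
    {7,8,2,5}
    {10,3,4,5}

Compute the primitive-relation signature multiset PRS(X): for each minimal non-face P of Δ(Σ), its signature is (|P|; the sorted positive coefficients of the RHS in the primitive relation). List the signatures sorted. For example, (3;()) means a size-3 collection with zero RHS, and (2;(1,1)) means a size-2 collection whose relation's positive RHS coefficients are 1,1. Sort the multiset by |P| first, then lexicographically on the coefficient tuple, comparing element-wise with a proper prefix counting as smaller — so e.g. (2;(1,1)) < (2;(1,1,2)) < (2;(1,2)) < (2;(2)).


|primitive collections| = 19. Relations:

  P = {1,6}:  v_{1} + v_{6} = v_{3}  →  sig = (2;(1))
  P = {4,9}:  v_{4} + v_{9} = v_{3}  →  sig = (2;(1))
  P = {8,10}:  v_{8} + v_{10} = v_{2}  →  sig = (2;(1))
  P = {1,2}:  v_{1} + v_{2} = v_{4} + v_{5}  →  sig = (2;(1,1))
  P = {1,8}:  v_{1} + v_{8} = v_{7} + v_{9}  →  sig = (2;(1,1))
  P = {5,6}:  v_{5} + v_{6} = v_{2} + v_{9}  →  sig = (2;(1,1))
  P = {6,7}:  v_{6} + v_{7} = v_{4} + v_{8}  →  sig = (2;(1,1))
  P = {6,10}:  v_{6} + v_{10} = 2·v_{2} + v_{3}  →  sig = (2;(1,2))
  P = {1,10}:  v_{1} + v_{10} = 2·v_{4} + 2·v_{5}  →  sig = (2;(2,2))
  P = {2,7,9}:  v_{2} + v_{7} + v_{9} = 0  →  sig = (3;())
  P = {4,5,8}:  v_{4} + v_{5} + v_{8} = 0  →  sig = (3;())
  P = {2,3,7}:  v_{2} + v_{3} + v_{7} = v_{4}  →  sig = (3;(1))
  P = {2,3,8}:  v_{2} + v_{3} + v_{8} = v_{6}  →  sig = (3;(1))
  P = {2,4,5}:  v_{2} + v_{4} + v_{5} = v_{10}  →  sig = (3;(1))
  P = {3,5,7}:  v_{3} + v_{5} + v_{7} = v_{1}  →  sig = (3;(1))
  P = {3,5,8}:  v_{3} + v_{5} + v_{8} = v_{9}  →  sig = (3;(1))
  P = {2,3,5}:  v_{2} + v_{3} + v_{5} = v_{9} + v_{10}  →  sig = (3;(1,1))
  P = {7,9,10}:  v_{7} + v_{9} + v_{10} = v_{4} + v_{5}  →  sig = (3;(1,1))
  P = {3,7,10}:  v_{3} + v_{7} + v_{10} = 2·v_{4} + v_{5}  →  sig = (3;(1,2))

Hence PRS(X_Σ) =
[(2;(1)), (2;(1)), (2;(1)), (2;(1,1)), (2;(1,1)), (2;(1,1)), (2;(1,1)), (2;(1,2)), (2;(2,2)), (3;()), (3;()), (3;(1)), (3;(1)), (3;(1)), (3;(1)), (3;(1)), (3;(1,1)), (3;(1,1)), (3;(1,2))]
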